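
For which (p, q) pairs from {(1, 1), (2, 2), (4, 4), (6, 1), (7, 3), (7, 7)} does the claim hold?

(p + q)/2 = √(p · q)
(1, 1), (2, 2), (4, 4), (7, 7)

Testing each pair:
(1, 1): LHS = 1, RHS = 1 → holds
(2, 2): LHS = 2, RHS = 2 → holds
(4, 4): LHS = 4, RHS = 4 → holds
(6, 1): LHS = 7/2, RHS = √(6) ≈ 2.449 → fails
(7, 3): LHS = 5, RHS = √(21) ≈ 4.583 → fails
(7, 7): LHS = 7, RHS = 7 → holds

4 of 6 pairs satisfy the claim.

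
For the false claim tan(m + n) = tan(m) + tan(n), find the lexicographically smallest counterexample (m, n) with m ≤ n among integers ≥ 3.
Substituting (3, 3) into the claim:
LHS = tan(3 + 3) = tan(6) ≈ -0.291
RHS = tan(3) + tan(3) = 2·tan(3) ≈ -0.2851

Since LHS ≠ RHS, this pair disproves the claim, and no lexicographically smaller pair (m ≤ n, integers ≥ 3) does.

For instance (3, 8) is also a counterexample (LHS = tan(11) ≈ -226, RHS = tan(8) + tan(3) ≈ -6.942), but it's lexicographically larger.

Answer: (m, n) = (3, 3)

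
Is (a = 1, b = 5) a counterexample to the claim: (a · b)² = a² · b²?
No

Substituting a = 1, b = 5:
LHS = (1 · 5)² = 25
RHS = 1² · 5² = 25

The sides agree, so this pair does not disprove the claim.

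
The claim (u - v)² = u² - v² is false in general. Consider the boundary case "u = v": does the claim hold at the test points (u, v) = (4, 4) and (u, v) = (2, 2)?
At (4, 4): LHS = 0, RHS = 0 → equal
At (2, 2): LHS = 0, RHS = 0 → equal

So the claim does hold at both of these boundary points, even though it is not an identity.

Answer: Yes, holds at both test points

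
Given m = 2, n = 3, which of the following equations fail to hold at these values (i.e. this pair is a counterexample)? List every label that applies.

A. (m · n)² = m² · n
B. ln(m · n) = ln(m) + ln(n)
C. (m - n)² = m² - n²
Evaluating each claim at the given values:
A. LHS = 36, RHS = 12 → fails here (LHS ≠ RHS)
B. LHS = ln(6) ≈ 1.792, RHS = ln(2) + ln(3) ≈ 1.792 → holds here (LHS = RHS)
C. LHS = 1, RHS = -5 → fails here (LHS ≠ RHS)

Answer: A, C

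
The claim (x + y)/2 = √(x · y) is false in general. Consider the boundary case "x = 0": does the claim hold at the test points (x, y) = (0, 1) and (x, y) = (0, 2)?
No, fails at both test points

At (0, 1): LHS = 1/2 ≠ RHS = 0
At (0, 2): LHS = 1 ≠ RHS = 0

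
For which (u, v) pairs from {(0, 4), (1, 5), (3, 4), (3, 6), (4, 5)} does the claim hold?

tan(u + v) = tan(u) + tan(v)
(0, 4)

Testing each pair:
(0, 4): LHS = tan(4) ≈ 1.158, RHS = tan(4) ≈ 1.158 → holds
(1, 5): LHS = tan(6) ≈ -0.291, RHS = tan(5) + tan(1) ≈ -1.823 → fails
(3, 4): LHS = tan(7) ≈ 0.8714, RHS = tan(3) + tan(4) ≈ 1.015 → fails
(3, 6): LHS = tan(9) ≈ -0.4523, RHS = tan(6) + tan(3) ≈ -0.4336 → fails
(4, 5): LHS = tan(9) ≈ -0.4523, RHS = tan(5) + tan(4) ≈ -2.223 → fails

1 of 5 pairs satisfies the claim.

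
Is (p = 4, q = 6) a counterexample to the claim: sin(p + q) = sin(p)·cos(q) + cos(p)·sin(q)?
Substituting p = 4, q = 6:
LHS = sin(4 + 6) = sin(10) ≈ -0.544
RHS = sin(4)·cos(6) + cos(4)·sin(6) = sin(4)·cos(6) + sin(6)·cos(4) ≈ -0.544

The sides agree, so this pair does not disprove the claim.

Answer: No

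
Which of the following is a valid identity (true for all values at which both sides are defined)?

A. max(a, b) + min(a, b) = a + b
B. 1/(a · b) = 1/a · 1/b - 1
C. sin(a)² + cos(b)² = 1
A

A: holds — e.g. at (4, 4), both sides equal 8.
B: fails at (1, 4) — LHS = 1/4, RHS = -3/4.
C: fails at (0, 1) — LHS = cos(1)² ≈ 0.2919, RHS = 1.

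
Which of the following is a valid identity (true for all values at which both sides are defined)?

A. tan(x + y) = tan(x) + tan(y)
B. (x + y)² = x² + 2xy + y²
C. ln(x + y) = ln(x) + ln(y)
B

A: fails at (2, 7) — LHS = tan(9) ≈ -0.4523, RHS = tan(2) + tan(7) ≈ -1.314.
B: holds — e.g. at (0, 1), both sides equal 1.
C: fails at (3, 5) — LHS = ln(8) ≈ 2.079, RHS = ln(3) + ln(5) ≈ 2.708.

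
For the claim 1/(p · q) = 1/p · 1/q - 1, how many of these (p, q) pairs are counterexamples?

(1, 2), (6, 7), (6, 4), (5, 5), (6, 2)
5

Testing each pair:
(1, 2): LHS = 1/2, RHS = -1/2 → counterexample
(6, 7): LHS = 1/42, RHS = -41/42 → counterexample
(6, 4): LHS = 1/24, RHS = -23/24 → counterexample
(5, 5): LHS = 1/25, RHS = -24/25 → counterexample
(6, 2): LHS = 1/12, RHS = -11/12 → counterexample

That makes 5 counterexamples.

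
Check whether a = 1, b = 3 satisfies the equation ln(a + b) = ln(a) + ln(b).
Substituting a = 1, b = 3:

LHS = ln(1 + 3) = ln(4) ≈ 1.386
RHS = ln(1) + ln(3) = ln(3) ≈ 1.099

LHS ≠ RHS, so the equation does not hold at this point.

Answer: Fails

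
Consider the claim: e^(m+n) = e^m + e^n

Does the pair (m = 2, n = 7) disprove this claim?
Substituting m = 2, n = 7:
LHS = e^(2+7) = e^9 ≈ 8103
RHS = e^2 + e^7 ≈ 1104

Since LHS ≠ RHS, this pair disproves the claim.

Answer: Yes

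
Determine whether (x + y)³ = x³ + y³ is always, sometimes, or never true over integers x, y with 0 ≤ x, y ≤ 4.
It holds at (x, y) = (1, 0) (both sides equal 1), but fails at (x, y) = (2, 2) (LHS = 64, RHS = 16).

Answer: Sometimes true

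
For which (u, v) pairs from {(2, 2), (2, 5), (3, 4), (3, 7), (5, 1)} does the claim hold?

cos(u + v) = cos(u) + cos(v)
None

Testing each pair:
(2, 2): LHS = cos(4) ≈ -0.6536, RHS = 2·cos(2) ≈ -0.8323 → fails
(2, 5): LHS = cos(7) ≈ 0.7539, RHS = cos(2) + cos(5) ≈ -0.1325 → fails
(3, 4): LHS = cos(7) ≈ 0.7539, RHS = cos(3) + cos(4) ≈ -1.644 → fails
(3, 7): LHS = cos(10) ≈ -0.8391, RHS = cos(3) + cos(7) ≈ -0.2361 → fails
(5, 1): LHS = cos(6) ≈ 0.9602, RHS = cos(5) + cos(1) ≈ 0.824 → fails

No pair satisfies the claim.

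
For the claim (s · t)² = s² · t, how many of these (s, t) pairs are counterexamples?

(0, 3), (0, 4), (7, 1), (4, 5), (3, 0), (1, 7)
Testing each pair:
(0, 3): LHS = 0, RHS = 0 → satisfies claim
(0, 4): LHS = 0, RHS = 0 → satisfies claim
(7, 1): LHS = 49, RHS = 49 → satisfies claim
(4, 5): LHS = 400, RHS = 80 → counterexample
(3, 0): LHS = 0, RHS = 0 → satisfies claim
(1, 7): LHS = 49, RHS = 7 → counterexample

That makes 2 counterexamples.

Answer: 2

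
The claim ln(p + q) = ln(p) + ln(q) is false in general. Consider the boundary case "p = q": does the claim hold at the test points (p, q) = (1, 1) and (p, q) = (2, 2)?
Only at (2, 2)

At (1, 1): LHS = ln(2) ≈ 0.6931 ≠ RHS = 0
At (2, 2): LHS = ln(4) ≈ 1.386, RHS = 2·ln(2) ≈ 1.386 → equal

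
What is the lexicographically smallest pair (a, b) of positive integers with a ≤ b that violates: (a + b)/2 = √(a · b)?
At (1, 1): both sides equal 1, so it holds there.

Substituting (1, 2) into the claim:
LHS = (1 + 2)/2 = 3/2
RHS = √(1 · 2) = √(2) ≈ 1.414

Since LHS ≠ RHS, this pair disproves the claim, and no lexicographically smaller pair (a ≤ b, positive integers) does.

For instance (1, 3) is also a counterexample (LHS = 2, RHS = √(3) ≈ 1.732), but it's lexicographically larger.

Answer: (a, b) = (1, 2)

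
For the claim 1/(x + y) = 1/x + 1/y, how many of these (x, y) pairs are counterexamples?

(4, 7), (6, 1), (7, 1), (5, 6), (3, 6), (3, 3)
Testing each pair:
(4, 7): LHS = 1/11, RHS = 11/28 → counterexample
(6, 1): LHS = 1/7, RHS = 7/6 → counterexample
(7, 1): LHS = 1/8, RHS = 8/7 → counterexample
(5, 6): LHS = 1/11, RHS = 11/30 → counterexample
(3, 6): LHS = 1/9, RHS = 1/2 → counterexample
(3, 3): LHS = 1/6, RHS = 2/3 → counterexample

That makes 6 counterexamples.

Answer: 6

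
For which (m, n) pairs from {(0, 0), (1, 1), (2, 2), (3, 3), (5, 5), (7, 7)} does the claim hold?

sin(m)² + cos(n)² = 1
Testing each pair:
(0, 0): LHS = 1, RHS = 1 → holds
(1, 1): LHS = cos(1)² + sin(1)² = 1, RHS = 1 → holds
(2, 2): LHS = cos(2)² + sin(2)² = 1, RHS = 1 → holds
(3, 3): LHS = sin(3)² + cos(3)² = 1, RHS = 1 → holds
(5, 5): LHS = cos(5)² + sin(5)² = 1, RHS = 1 → holds
(7, 7): LHS = sin(7)² + cos(7)² = 1, RHS = 1 → holds

Every pair satisfies the claim.

Answer: All pairs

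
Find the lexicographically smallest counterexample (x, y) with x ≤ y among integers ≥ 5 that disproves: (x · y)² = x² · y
(x, y) = (5, 5)

Substituting (5, 5) into the claim:
LHS = (5 · 5)² = 625
RHS = 5² · 5 = 125

Since LHS ≠ RHS, this pair disproves the claim, and no lexicographically smaller pair (x ≤ y, integers ≥ 5) does.

For instance (9, 11) is also a counterexample (LHS = 9801, RHS = 891), but it's lexicographically larger.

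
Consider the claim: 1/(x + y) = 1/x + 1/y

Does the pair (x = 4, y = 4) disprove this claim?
Substituting x = 4, y = 4:
LHS = 1/(4 + 4) = 1/8
RHS = 1/4 + 1/4 = 1/2

Since LHS ≠ RHS, this pair disproves the claim.

Answer: Yes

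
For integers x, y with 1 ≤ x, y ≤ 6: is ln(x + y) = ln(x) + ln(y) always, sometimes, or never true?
Sometimes true

It holds at (x, y) = (2, 2) (both sides equal ln(4) ≈ 1.386), but fails at (x, y) = (5, 1) (LHS = ln(6) ≈ 1.792, RHS = ln(5) ≈ 1.609).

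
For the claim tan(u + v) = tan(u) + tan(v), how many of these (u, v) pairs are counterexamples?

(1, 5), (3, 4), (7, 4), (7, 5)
4

Testing each pair:
(1, 5): LHS = tan(6) ≈ -0.291, RHS = tan(5) + tan(1) ≈ -1.823 → counterexample
(3, 4): LHS = tan(7) ≈ 0.8714, RHS = tan(3) + tan(4) ≈ 1.015 → counterexample
(7, 4): LHS = tan(11) ≈ -226, RHS = tan(7) + tan(4) ≈ 2.029 → counterexample
(7, 5): LHS = tan(12) ≈ -0.6359, RHS = tan(5) + tan(7) ≈ -2.509 → counterexample

That makes 4 counterexamples.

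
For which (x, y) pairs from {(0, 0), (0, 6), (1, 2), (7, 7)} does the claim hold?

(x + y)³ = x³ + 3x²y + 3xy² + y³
All pairs

Testing each pair:
(0, 0): LHS = 0, RHS = 0 → holds
(0, 6): LHS = 216, RHS = 216 → holds
(1, 2): LHS = 27, RHS = 27 → holds
(7, 7): LHS = 2744, RHS = 2744 → holds

Every pair satisfies the claim.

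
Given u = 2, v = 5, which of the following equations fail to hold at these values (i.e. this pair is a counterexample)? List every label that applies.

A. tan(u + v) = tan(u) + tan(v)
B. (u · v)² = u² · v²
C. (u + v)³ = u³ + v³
A, C

Evaluating each claim at the given values:
A. LHS = tan(7) ≈ 0.8714, RHS = tan(5) + tan(2) ≈ -5.566 → fails here (LHS ≠ RHS)
B. LHS = 100, RHS = 100 → holds here (LHS = RHS)
C. LHS = 343, RHS = 133 → fails here (LHS ≠ RHS)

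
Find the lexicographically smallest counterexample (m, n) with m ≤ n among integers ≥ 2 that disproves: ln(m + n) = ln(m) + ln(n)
(m, n) = (2, 3)

Substituting (2, 3) into the claim:
LHS = ln(2 + 3) = ln(5) ≈ 1.609
RHS = ln(2) + ln(3) ≈ 1.792

Since LHS ≠ RHS, this pair disproves the claim, and no lexicographically smaller pair (m ≤ n, integers ≥ 2) does.

For instance (5, 7) is also a counterexample (LHS = ln(12) ≈ 2.485, RHS = ln(5) + ln(7) ≈ 3.555), but it's lexicographically larger.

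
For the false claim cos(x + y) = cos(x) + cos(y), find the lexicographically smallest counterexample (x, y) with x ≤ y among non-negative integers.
Substituting (0, 0) into the claim:
LHS = cos(0 + 0) = 1
RHS = cos(0) + cos(0) = 2

Since LHS ≠ RHS, this pair disproves the claim, and no lexicographically smaller pair (x ≤ y, non-negative integers) does.

For instance (0, 3) is also a counterexample (LHS = cos(3) ≈ -0.99, RHS = cos(3) + 1 ≈ 0.01001), but it's lexicographically larger.

Answer: (x, y) = (0, 0)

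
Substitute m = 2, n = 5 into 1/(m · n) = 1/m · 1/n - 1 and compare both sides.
LHS = 1/(2 · 5) = 1/10
RHS = 1/2 · 1/5 - 1 = -9/10

LHS ≠ RHS, so the equation does not hold here.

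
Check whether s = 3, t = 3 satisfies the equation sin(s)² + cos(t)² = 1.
Holds

Substituting s = 3, t = 3:

LHS = sin(3)² + cos(3)² = 1
RHS = 1

LHS = RHS, so the equation holds at this point.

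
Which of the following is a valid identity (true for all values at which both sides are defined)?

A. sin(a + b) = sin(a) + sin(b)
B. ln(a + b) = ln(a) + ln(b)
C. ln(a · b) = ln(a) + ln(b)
C

A: fails at (5, 5) — LHS = sin(10) ≈ -0.544, RHS = 2·sin(5) ≈ -1.918.
B: fails at (2, 7) — LHS = ln(9) ≈ 2.197, RHS = ln(2) + ln(7) ≈ 2.639.
C: holds — e.g. at (3, 3), both sides equal ln(9) ≈ 2.197.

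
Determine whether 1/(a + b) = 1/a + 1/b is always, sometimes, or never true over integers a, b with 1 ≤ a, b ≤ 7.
Never true

The claim fails for every pair in the range. For instance at (a, b) = (5, 6): LHS = 1/11, RHS = 11/30.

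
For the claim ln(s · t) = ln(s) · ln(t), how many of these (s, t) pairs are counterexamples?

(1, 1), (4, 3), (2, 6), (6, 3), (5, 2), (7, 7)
Testing each pair:
(1, 1): LHS = 0, RHS = 0 → satisfies claim
(4, 3): LHS = ln(12) ≈ 2.485, RHS = ln(3)·ln(4) ≈ 1.523 → counterexample
(2, 6): LHS = ln(12) ≈ 2.485, RHS = ln(2)·ln(6) ≈ 1.242 → counterexample
(6, 3): LHS = ln(18) ≈ 2.89, RHS = ln(3)·ln(6) ≈ 1.968 → counterexample
(5, 2): LHS = ln(10) ≈ 2.303, RHS = ln(2)·ln(5) ≈ 1.116 → counterexample
(7, 7): LHS = ln(49) ≈ 3.892, RHS = ln(7)² ≈ 3.787 → counterexample

That makes 5 counterexamples.

Answer: 5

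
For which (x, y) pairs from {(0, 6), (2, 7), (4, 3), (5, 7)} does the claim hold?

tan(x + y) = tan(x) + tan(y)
(0, 6)

Testing each pair:
(0, 6): LHS = tan(6) ≈ -0.291, RHS = tan(6) ≈ -0.291 → holds
(2, 7): LHS = tan(9) ≈ -0.4523, RHS = tan(2) + tan(7) ≈ -1.314 → fails
(4, 3): LHS = tan(7) ≈ 0.8714, RHS = tan(3) + tan(4) ≈ 1.015 → fails
(5, 7): LHS = tan(12) ≈ -0.6359, RHS = tan(5) + tan(7) ≈ -2.509 → fails

1 of 4 pairs satisfies the claim.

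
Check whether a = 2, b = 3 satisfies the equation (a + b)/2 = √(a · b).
Substituting a = 2, b = 3:

LHS = (2 + 3)/2 = 5/2
RHS = √(2 · 3) = √(6) ≈ 2.449

LHS ≠ RHS, so the equation does not hold at this point.

Answer: Fails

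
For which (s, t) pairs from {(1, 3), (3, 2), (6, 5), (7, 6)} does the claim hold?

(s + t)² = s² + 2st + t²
Testing each pair:
(1, 3): LHS = 16, RHS = 16 → holds
(3, 2): LHS = 25, RHS = 25 → holds
(6, 5): LHS = 121, RHS = 121 → holds
(7, 6): LHS = 169, RHS = 169 → holds

Every pair satisfies the claim.

Answer: All pairs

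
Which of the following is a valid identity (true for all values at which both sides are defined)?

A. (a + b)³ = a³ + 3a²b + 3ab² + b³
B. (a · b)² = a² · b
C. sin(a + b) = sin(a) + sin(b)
A: holds — e.g. at (3, 4), both sides equal 343.
B: fails at (3, 3) — LHS = 81, RHS = 27.
C: fails at (3, 7) — LHS = sin(10) ≈ -0.544, RHS = sin(3) + sin(7) ≈ 0.7981.

Answer: A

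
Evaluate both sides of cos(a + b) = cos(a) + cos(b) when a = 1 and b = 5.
LHS = cos(1 + 5) = cos(6) ≈ 0.9602
RHS = cos(1) + cos(5) ≈ 0.824

LHS ≠ RHS (they differ by about 0.1362), so the equation does not hold here.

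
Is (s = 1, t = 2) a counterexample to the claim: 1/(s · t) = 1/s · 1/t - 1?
Substituting s = 1, t = 2:
LHS = 1/(1 · 2) = 1/2
RHS = 1/1 · 1/2 - 1 = -1/2

Since LHS ≠ RHS, this pair disproves the claim.

Answer: Yes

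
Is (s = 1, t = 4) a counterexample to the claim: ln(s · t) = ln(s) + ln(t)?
No

Substituting s = 1, t = 4:
LHS = ln(1 · 4) = ln(4) ≈ 1.386
RHS = ln(1) + ln(4) = ln(4) ≈ 1.386

The sides agree, so this pair does not disprove the claim.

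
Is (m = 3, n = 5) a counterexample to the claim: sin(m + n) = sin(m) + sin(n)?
Yes

Substituting m = 3, n = 5:
LHS = sin(3 + 5) = sin(8) ≈ 0.9894
RHS = sin(3) + sin(5) ≈ -0.8178

Since LHS ≠ RHS, this pair disproves the claim.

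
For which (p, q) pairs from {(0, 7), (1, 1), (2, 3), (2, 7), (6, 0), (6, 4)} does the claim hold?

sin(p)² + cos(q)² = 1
(1, 1)

Testing each pair:
(0, 7): LHS = cos(7)² ≈ 0.5684, RHS = 1 → fails
(1, 1): LHS = cos(1)² + sin(1)² = 1, RHS = 1 → holds
(2, 3): LHS = sin(2)² + cos(3)² ≈ 1.807, RHS = 1 → fails
(2, 7): LHS = cos(7)² + sin(2)² ≈ 1.395, RHS = 1 → fails
(6, 0): LHS = sin(6)² + 1 ≈ 1.078, RHS = 1 → fails
(6, 4): LHS = sin(6)² + cos(4)² ≈ 0.5053, RHS = 1 → fails

1 of 6 pairs satisfies the claim.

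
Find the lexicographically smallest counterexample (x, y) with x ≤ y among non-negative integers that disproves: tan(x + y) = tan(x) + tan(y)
(x, y) = (1, 1)

At (0, 0): both sides equal 0, so it holds there.
At (0, 1): both sides equal tan(1) ≈ 1.557, so it holds there.

Substituting (1, 1) into the claim:
LHS = tan(1 + 1) = tan(2) ≈ -2.185
RHS = tan(1) + tan(1) = 2·tan(1) ≈ 3.115

Since LHS ≠ RHS, this pair disproves the claim, and no lexicographically smaller pair (x ≤ y, non-negative integers) does.

For instance (4, 5) is also a counterexample (LHS = tan(9) ≈ -0.4523, RHS = tan(5) + tan(4) ≈ -2.223), but it's lexicographically larger.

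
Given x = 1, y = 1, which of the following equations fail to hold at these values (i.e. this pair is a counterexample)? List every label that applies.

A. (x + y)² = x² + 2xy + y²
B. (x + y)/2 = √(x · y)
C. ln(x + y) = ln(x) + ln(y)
Evaluating each claim at the given values:
A. LHS = 4, RHS = 4 → holds here (LHS = RHS)
B. LHS = 1, RHS = 1 → holds here (LHS = RHS)
C. LHS = ln(2) ≈ 0.6931, RHS = 0 → fails here (LHS ≠ RHS)

Answer: C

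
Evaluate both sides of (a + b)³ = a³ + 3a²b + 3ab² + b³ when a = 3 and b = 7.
LHS = (3 + 7)³ = 1000
RHS = 3³ + 3·3²·7 + 3·3·7² + 7³ = 1000

LHS = RHS: the two sides agree.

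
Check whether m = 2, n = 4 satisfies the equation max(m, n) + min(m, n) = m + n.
Substituting m = 2, n = 4:

LHS = max(2, 4) + min(2, 4) = 6
RHS = 2 + 4 = 6

LHS = RHS, so the equation holds at this point.

Answer: Holds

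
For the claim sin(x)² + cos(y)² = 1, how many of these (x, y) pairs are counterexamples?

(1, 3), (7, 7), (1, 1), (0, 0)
Testing each pair:
(1, 3): LHS = sin(1)² + cos(3)² ≈ 1.688, RHS = 1 → counterexample
(7, 7): LHS = sin(7)² + cos(7)² = 1, RHS = 1 → satisfies claim
(1, 1): LHS = cos(1)² + sin(1)² = 1, RHS = 1 → satisfies claim
(0, 0): LHS = 1, RHS = 1 → satisfies claim

That makes 1 counterexample.

Answer: 1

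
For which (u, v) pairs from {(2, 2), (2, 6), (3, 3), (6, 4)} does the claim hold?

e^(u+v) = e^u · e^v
Testing each pair:
(2, 2): LHS = e^4 ≈ 54.6, RHS = e^4 ≈ 54.6 → holds
(2, 6): LHS = e^8 ≈ 2981, RHS = e^8 ≈ 2981 → holds
(3, 3): LHS = e^6 ≈ 403.4, RHS = e^6 ≈ 403.4 → holds
(6, 4): LHS = e^10 ≈ 22026.5, RHS = e^10 ≈ 22026.5 → holds

Every pair satisfies the claim.

Answer: All pairs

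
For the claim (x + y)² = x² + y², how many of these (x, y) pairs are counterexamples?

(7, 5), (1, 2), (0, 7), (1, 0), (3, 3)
Testing each pair:
(7, 5): LHS = 144, RHS = 74 → counterexample
(1, 2): LHS = 9, RHS = 5 → counterexample
(0, 7): LHS = 49, RHS = 49 → satisfies claim
(1, 0): LHS = 1, RHS = 1 → satisfies claim
(3, 3): LHS = 36, RHS = 18 → counterexample

That makes 3 counterexamples.

Answer: 3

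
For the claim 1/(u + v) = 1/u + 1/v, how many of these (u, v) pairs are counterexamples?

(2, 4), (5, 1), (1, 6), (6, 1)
4

Testing each pair:
(2, 4): LHS = 1/6, RHS = 3/4 → counterexample
(5, 1): LHS = 1/6, RHS = 6/5 → counterexample
(1, 6): LHS = 1/7, RHS = 7/6 → counterexample
(6, 1): LHS = 1/7, RHS = 7/6 → counterexample

That makes 4 counterexamples.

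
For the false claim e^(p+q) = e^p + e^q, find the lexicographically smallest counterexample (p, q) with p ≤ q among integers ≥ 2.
Substituting (2, 2) into the claim:
LHS = e^(2+2) = e^4 ≈ 54.6
RHS = e^2 + e^2 = 2·e^2 ≈ 14.78

Since LHS ≠ RHS, this pair disproves the claim, and no lexicographically smaller pair (p ≤ q, integers ≥ 2) does.

For instance (5, 8) is also a counterexample (LHS = e^13 ≈ 442413.4, RHS = e^5 + e^8 ≈ 3129), but it's lexicographically larger.

Answer: (p, q) = (2, 2)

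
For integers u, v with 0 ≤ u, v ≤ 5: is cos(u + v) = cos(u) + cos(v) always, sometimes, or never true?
The claim fails for every pair in the range. For instance at (u, v) = (2, 5): LHS = cos(7) ≈ 0.7539, RHS = cos(2) + cos(5) ≈ -0.1325.

Answer: Never true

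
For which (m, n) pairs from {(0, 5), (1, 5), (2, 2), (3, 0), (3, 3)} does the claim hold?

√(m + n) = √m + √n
(0, 5), (3, 0)

Testing each pair:
(0, 5): LHS = √(5) ≈ 2.236, RHS = √(5) ≈ 2.236 → holds
(1, 5): LHS = √(6) ≈ 2.449, RHS = 1 + √(5) ≈ 3.236 → fails
(2, 2): LHS = 2, RHS = 2·√(2) ≈ 2.828 → fails
(3, 0): LHS = √(3) ≈ 1.732, RHS = √(3) ≈ 1.732 → holds
(3, 3): LHS = √(6) ≈ 2.449, RHS = 2·√(3) ≈ 3.464 → fails

2 of 5 pairs satisfy the claim.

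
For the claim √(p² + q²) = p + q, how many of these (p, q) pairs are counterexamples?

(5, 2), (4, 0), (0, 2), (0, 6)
1

Testing each pair:
(5, 2): LHS = √(29) ≈ 5.385, RHS = 7 → counterexample
(4, 0): LHS = 4, RHS = 4 → satisfies claim
(0, 2): LHS = 2, RHS = 2 → satisfies claim
(0, 6): LHS = 6, RHS = 6 → satisfies claim

That makes 1 counterexample.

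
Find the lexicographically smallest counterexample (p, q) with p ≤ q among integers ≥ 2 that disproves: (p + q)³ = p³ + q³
Substituting (2, 2) into the claim:
LHS = (2 + 2)³ = 64
RHS = 2³ + 2³ = 16

Since LHS ≠ RHS, this pair disproves the claim, and no lexicographically smaller pair (p ≤ q, integers ≥ 2) does.

For instance (3, 8) is also a counterexample (LHS = 1331, RHS = 539), but it's lexicographically larger.

Answer: (p, q) = (2, 2)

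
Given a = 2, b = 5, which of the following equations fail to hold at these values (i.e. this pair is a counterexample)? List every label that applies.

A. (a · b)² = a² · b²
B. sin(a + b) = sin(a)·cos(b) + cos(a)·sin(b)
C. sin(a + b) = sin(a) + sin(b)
Evaluating each claim at the given values:
A. LHS = 100, RHS = 100 → holds here (LHS = RHS)
B. LHS = sin(7) ≈ 0.657, RHS = sin(2)·cos(5) + sin(5)·cos(2) ≈ 0.657 → holds here (LHS = RHS)
C. LHS = sin(7) ≈ 0.657, RHS = sin(5) + sin(2) ≈ -0.04963 → fails here (LHS ≠ RHS)

Answer: C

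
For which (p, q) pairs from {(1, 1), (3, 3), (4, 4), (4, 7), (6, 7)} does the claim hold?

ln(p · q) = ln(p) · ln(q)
(1, 1)

Testing each pair:
(1, 1): LHS = 0, RHS = 0 → holds
(3, 3): LHS = ln(9) ≈ 2.197, RHS = ln(3)² ≈ 1.207 → fails
(4, 4): LHS = ln(16) ≈ 2.773, RHS = ln(4)² ≈ 1.922 → fails
(4, 7): LHS = ln(28) ≈ 3.332, RHS = ln(4)·ln(7) ≈ 2.698 → fails
(6, 7): LHS = ln(42) ≈ 3.738, RHS = ln(6)·ln(7) ≈ 3.487 → fails

1 of 5 pairs satisfies the claim.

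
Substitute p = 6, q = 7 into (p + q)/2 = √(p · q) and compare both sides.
LHS = (6 + 7)/2 = 13/2
RHS = √(6 · 7) = √(42) ≈ 6.481

LHS ≠ RHS (they differ by about 0.01926), so the equation does not hold here.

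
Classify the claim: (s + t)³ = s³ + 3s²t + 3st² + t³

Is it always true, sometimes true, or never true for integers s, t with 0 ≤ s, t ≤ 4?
The identity holds for every pair in the range. For instance at (s, t) = (2, 2): both sides equal 64.

Answer: Always true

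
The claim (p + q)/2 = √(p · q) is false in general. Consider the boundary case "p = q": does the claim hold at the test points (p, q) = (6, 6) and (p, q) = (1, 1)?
At (6, 6): LHS = 6, RHS = 6 → equal
At (1, 1): LHS = 1, RHS = 1 → equal

So the claim does hold at both of these boundary points, even though it is not an identity.

Answer: Yes, holds at both test points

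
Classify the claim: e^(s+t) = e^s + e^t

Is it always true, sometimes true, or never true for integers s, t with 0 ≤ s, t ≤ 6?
Never true

The claim fails for every pair in the range. For instance at (s, t) = (4, 1): LHS = e^5 ≈ 148.4, RHS = e + e^4 ≈ 57.32.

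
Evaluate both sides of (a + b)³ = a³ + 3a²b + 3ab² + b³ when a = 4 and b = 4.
LHS = (4 + 4)³ = 512
RHS = 4³ + 3·4²·4 + 3·4·4² + 4³ = 512

LHS = RHS: the two sides agree.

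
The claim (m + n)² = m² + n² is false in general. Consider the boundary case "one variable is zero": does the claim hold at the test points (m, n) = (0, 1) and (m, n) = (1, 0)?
At (0, 1): LHS = 1, RHS = 1 → equal
At (1, 0): LHS = 1, RHS = 1 → equal

So the claim does hold at both of these boundary points, even though it is not an identity.

Answer: Yes, holds at both test points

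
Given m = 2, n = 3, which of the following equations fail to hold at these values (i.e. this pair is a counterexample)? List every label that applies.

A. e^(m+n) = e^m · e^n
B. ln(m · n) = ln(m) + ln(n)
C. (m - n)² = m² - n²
Evaluating each claim at the given values:
A. LHS = e^5 ≈ 148.4, RHS = e^5 ≈ 148.4 → holds here (LHS = RHS)
B. LHS = ln(6) ≈ 1.792, RHS = ln(2) + ln(3) ≈ 1.792 → holds here (LHS = RHS)
C. LHS = 1, RHS = -5 → fails here (LHS ≠ RHS)

Answer: C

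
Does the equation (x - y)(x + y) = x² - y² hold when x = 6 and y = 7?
Substituting x = 6, y = 7:

LHS = (6 - 7)(6 + 7) = -13
RHS = 6² - 7² = -13

LHS = RHS, so the equation holds at this point.

Answer: Holds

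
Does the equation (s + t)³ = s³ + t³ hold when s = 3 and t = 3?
Fails

Substituting s = 3, t = 3:

LHS = (3 + 3)³ = 216
RHS = 3³ + 3³ = 54

LHS ≠ RHS, so the equation does not hold at this point.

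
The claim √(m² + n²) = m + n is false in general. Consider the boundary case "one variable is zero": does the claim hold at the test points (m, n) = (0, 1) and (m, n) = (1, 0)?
Yes, holds at both test points

At (0, 1): LHS = 1, RHS = 1 → equal
At (1, 0): LHS = 1, RHS = 1 → equal

So the claim does hold at both of these boundary points, even though it is not an identity.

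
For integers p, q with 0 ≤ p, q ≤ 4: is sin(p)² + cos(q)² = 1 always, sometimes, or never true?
It holds at (p, q) = (4, 4) (both sides equal 1), but fails at (p, q) = (0, 1) (LHS = cos(1)² ≈ 0.2919, RHS = 1).

Answer: Sometimes true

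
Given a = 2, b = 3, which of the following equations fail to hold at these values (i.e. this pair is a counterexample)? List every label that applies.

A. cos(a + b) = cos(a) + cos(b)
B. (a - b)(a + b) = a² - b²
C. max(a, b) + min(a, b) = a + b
A

Evaluating each claim at the given values:
A. LHS = cos(5) ≈ 0.2837, RHS = cos(3) + cos(2) ≈ -1.406 → fails here (LHS ≠ RHS)
B. LHS = -5, RHS = -5 → holds here (LHS = RHS)
C. LHS = 5, RHS = 5 → holds here (LHS = RHS)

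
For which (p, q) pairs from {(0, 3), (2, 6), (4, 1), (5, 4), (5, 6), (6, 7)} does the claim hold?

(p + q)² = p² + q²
Testing each pair:
(0, 3): LHS = 9, RHS = 9 → holds
(2, 6): LHS = 64, RHS = 40 → fails
(4, 1): LHS = 25, RHS = 17 → fails
(5, 4): LHS = 81, RHS = 41 → fails
(5, 6): LHS = 121, RHS = 61 → fails
(6, 7): LHS = 169, RHS = 85 → fails

1 of 6 pairs satisfies the claim.

Answer: (0, 3)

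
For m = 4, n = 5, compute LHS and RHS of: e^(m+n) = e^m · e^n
LHS = e^(4+5) = e^9 ≈ 8103
RHS = e^4 · e^5 = e^9 ≈ 8103

LHS = RHS: the two sides agree.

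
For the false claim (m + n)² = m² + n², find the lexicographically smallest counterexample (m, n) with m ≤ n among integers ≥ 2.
Substituting (2, 2) into the claim:
LHS = (2 + 2)² = 16
RHS = 2² + 2² = 8

Since LHS ≠ RHS, this pair disproves the claim, and no lexicographically smaller pair (m ≤ n, integers ≥ 2) does.

For instance (6, 6) is also a counterexample (LHS = 144, RHS = 72), but it's lexicographically larger.

Answer: (m, n) = (2, 2)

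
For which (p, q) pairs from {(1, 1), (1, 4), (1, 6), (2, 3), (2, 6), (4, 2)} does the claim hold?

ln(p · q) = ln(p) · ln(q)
(1, 1)

Testing each pair:
(1, 1): LHS = 0, RHS = 0 → holds
(1, 4): LHS = ln(4) ≈ 1.386, RHS = 0 → fails
(1, 6): LHS = ln(6) ≈ 1.792, RHS = 0 → fails
(2, 3): LHS = ln(6) ≈ 1.792, RHS = ln(2)·ln(3) ≈ 0.7615 → fails
(2, 6): LHS = ln(12) ≈ 2.485, RHS = ln(2)·ln(6) ≈ 1.242 → fails
(4, 2): LHS = ln(8) ≈ 2.079, RHS = ln(2)·ln(4) ≈ 0.9609 → fails

1 of 6 pairs satisfies the claim.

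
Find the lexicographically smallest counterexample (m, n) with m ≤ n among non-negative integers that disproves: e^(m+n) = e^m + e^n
Substituting (0, 0) into the claim:
LHS = e^(0+0) = 1
RHS = e^0 + e^0 = 2

Since LHS ≠ RHS, this pair disproves the claim, and no lexicographically smaller pair (m ≤ n, non-negative integers) does.

For instance (4, 7) is also a counterexample (LHS = e^11 ≈ 59874.1, RHS = e^4 + e^7 ≈ 1151), but it's lexicographically larger.

Answer: (m, n) = (0, 0)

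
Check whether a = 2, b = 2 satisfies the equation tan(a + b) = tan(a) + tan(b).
Substituting a = 2, b = 2:

LHS = tan(2 + 2) = tan(4) ≈ 1.158
RHS = tan(2) + tan(2) = 2·tan(2) ≈ -4.37

LHS ≠ RHS, so the equation does not hold at this point.

Answer: Fails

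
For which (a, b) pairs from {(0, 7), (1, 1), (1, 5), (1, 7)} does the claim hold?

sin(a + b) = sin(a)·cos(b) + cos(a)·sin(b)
All pairs

Testing each pair:
(0, 7): LHS = sin(7) ≈ 0.657, RHS = sin(7) ≈ 0.657 → holds
(1, 1): LHS = sin(2) ≈ 0.9093, RHS = 2·sin(1)·cos(1) ≈ 0.9093 → holds
(1, 5): LHS = sin(6) ≈ -0.2794, RHS = sin(5)·cos(1) + sin(1)·cos(5) ≈ -0.2794 → holds
(1, 7): LHS = sin(8) ≈ 0.9894, RHS = sin(7)·cos(1) + sin(1)·cos(7) ≈ 0.9894 → holds

Every pair satisfies the claim.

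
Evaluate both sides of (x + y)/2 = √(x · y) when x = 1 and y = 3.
LHS = (1 + 3)/2 = 2
RHS = √(1 · 3) = √(3) ≈ 1.732

LHS ≠ RHS (they differ by about 0.2679), so the equation does not hold here.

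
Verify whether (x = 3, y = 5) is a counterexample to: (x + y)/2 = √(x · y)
Substituting x = 3, y = 5:
LHS = (3 + 5)/2 = 4
RHS = √(3 · 5) = √(15) ≈ 3.873

Since LHS ≠ RHS, this pair disproves the claim.

Answer: Yes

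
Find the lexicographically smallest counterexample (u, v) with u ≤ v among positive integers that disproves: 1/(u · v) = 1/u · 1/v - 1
(u, v) = (1, 1)

Substituting (1, 1) into the claim:
LHS = 1/(1 · 1) = 1
RHS = 1/1 · 1/1 - 1 = 0

Since LHS ≠ RHS, this pair disproves the claim, and no lexicographically smaller pair (u ≤ v, positive integers) does.

For instance (5, 7) is also a counterexample (LHS = 1/35, RHS = -34/35), but it's lexicographically larger.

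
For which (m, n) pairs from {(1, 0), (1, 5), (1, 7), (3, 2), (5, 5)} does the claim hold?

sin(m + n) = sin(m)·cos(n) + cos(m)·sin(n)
All pairs

Testing each pair:
(1, 0): LHS = sin(1) ≈ 0.8415, RHS = sin(1) ≈ 0.8415 → holds
(1, 5): LHS = sin(6) ≈ -0.2794, RHS = sin(5)·cos(1) + sin(1)·cos(5) ≈ -0.2794 → holds
(1, 7): LHS = sin(8) ≈ 0.9894, RHS = sin(7)·cos(1) + sin(1)·cos(7) ≈ 0.9894 → holds
(3, 2): LHS = sin(5) ≈ -0.9589, RHS = sin(2)·cos(3) + sin(3)·cos(2) ≈ -0.9589 → holds
(5, 5): LHS = sin(10) ≈ -0.544, RHS = 2·sin(5)·cos(5) ≈ -0.544 → holds

Every pair satisfies the claim.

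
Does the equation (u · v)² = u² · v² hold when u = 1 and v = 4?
Substituting u = 1, v = 4:

LHS = (1 · 4)² = 16
RHS = 1² · 4² = 16

LHS = RHS, so the equation holds at this point.

Answer: Holds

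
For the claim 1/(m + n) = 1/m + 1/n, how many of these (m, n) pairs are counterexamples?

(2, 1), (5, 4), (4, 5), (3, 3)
4

Testing each pair:
(2, 1): LHS = 1/3, RHS = 3/2 → counterexample
(5, 4): LHS = 1/9, RHS = 9/20 → counterexample
(4, 5): LHS = 1/9, RHS = 9/20 → counterexample
(3, 3): LHS = 1/6, RHS = 2/3 → counterexample

That makes 4 counterexamples.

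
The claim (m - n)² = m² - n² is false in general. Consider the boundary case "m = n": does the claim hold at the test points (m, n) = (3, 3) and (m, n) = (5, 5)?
At (3, 3): LHS = 0, RHS = 0 → equal
At (5, 5): LHS = 0, RHS = 0 → equal

So the claim does hold at both of these boundary points, even though it is not an identity.

Answer: Yes, holds at both test points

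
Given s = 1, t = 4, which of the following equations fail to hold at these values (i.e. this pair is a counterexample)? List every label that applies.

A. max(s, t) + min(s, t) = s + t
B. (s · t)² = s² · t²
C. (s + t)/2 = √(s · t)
C

Evaluating each claim at the given values:
A. LHS = 5, RHS = 5 → holds here (LHS = RHS)
B. LHS = 16, RHS = 16 → holds here (LHS = RHS)
C. LHS = 5/2, RHS = 2 → fails here (LHS ≠ RHS)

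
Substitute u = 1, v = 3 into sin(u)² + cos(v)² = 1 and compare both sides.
LHS = sin(1)² + cos(3)² ≈ 1.688
RHS = 1

LHS ≠ RHS (they differ by about 0.6882), so the equation does not hold here.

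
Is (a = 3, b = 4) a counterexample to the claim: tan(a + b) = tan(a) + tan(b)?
Substituting a = 3, b = 4:
LHS = tan(3 + 4) = tan(7) ≈ 0.8714
RHS = tan(3) + tan(4) ≈ 1.015

Since LHS ≠ RHS, this pair disproves the claim.

Answer: Yes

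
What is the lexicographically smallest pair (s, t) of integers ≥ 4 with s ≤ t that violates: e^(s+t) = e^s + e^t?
(s, t) = (4, 4)

Substituting (4, 4) into the claim:
LHS = e^(4+4) = e^8 ≈ 2981
RHS = e^4 + e^4 = 2·e^4 ≈ 109.2

Since LHS ≠ RHS, this pair disproves the claim, and no lexicographically smaller pair (s ≤ t, integers ≥ 4) does.

For instance (7, 9) is also a counterexample (LHS = e^16 ≈ 8886110.5, RHS = e^7 + e^9 ≈ 9200), but it's lexicographically larger.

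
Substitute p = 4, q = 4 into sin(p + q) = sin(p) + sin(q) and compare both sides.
LHS = sin(4 + 4) = sin(8) ≈ 0.9894
RHS = sin(4) + sin(4) = 2·sin(4) ≈ -1.514

LHS ≠ RHS (they differ by about 2.503), so the equation does not hold here.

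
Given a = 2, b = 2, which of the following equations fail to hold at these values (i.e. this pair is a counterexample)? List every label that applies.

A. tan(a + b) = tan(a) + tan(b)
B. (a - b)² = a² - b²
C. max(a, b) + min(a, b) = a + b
Evaluating each claim at the given values:
A. LHS = tan(4) ≈ 1.158, RHS = 2·tan(2) ≈ -4.37 → fails here (LHS ≠ RHS)
B. LHS = 0, RHS = 0 → holds here (LHS = RHS)
C. LHS = 4, RHS = 4 → holds here (LHS = RHS)

Answer: A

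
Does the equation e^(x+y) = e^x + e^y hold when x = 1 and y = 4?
Substituting x = 1, y = 4:

LHS = e^(1+4) = e^5 ≈ 148.4
RHS = e^1 + e^4 = e + e^4 ≈ 57.32

LHS ≠ RHS, so the equation does not hold at this point.

Answer: Fails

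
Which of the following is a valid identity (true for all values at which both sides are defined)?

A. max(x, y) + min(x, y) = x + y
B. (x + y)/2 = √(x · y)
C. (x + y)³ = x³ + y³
A

A: holds — e.g. at (4, 4), both sides equal 8.
B: fails at (2, 4) — LHS = 3, RHS = 2·√(2) ≈ 2.828.
C: fails at (2, 5) — LHS = 343, RHS = 133.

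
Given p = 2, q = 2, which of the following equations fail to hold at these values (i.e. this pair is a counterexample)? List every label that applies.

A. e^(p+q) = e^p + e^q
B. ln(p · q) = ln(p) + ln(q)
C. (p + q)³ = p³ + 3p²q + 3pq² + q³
A

Evaluating each claim at the given values:
A. LHS = e^4 ≈ 54.6, RHS = 2·e^2 ≈ 14.78 → fails here (LHS ≠ RHS)
B. LHS = ln(4) ≈ 1.386, RHS = 2·ln(2) ≈ 1.386 → holds here (LHS = RHS)
C. LHS = 64, RHS = 64 → holds here (LHS = RHS)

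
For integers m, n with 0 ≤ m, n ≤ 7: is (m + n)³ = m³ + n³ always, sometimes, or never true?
Sometimes true

It holds at (m, n) = (6, 0) (both sides equal 216), but fails at (m, n) = (1, 1) (LHS = 8, RHS = 2).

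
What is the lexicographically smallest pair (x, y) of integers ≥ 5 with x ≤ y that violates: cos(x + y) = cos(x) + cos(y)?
Substituting (5, 5) into the claim:
LHS = cos(5 + 5) = cos(10) ≈ -0.8391
RHS = cos(5) + cos(5) = 2·cos(5) ≈ 0.5673

Since LHS ≠ RHS, this pair disproves the claim, and no lexicographically smaller pair (x ≤ y, integers ≥ 5) does.

For instance (6, 8) is also a counterexample (LHS = cos(14) ≈ 0.1367, RHS = cos(8) + cos(6) ≈ 0.8147), but it's lexicographically larger.

Answer: (x, y) = (5, 5)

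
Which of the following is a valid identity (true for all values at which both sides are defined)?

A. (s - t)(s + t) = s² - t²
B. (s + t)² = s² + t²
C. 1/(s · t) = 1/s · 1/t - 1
A

A: holds — e.g. at (1, 4), both sides equal -15.
B: fails at (4, 4) — LHS = 64, RHS = 32.
C: fails at (2, 7) — LHS = 1/14, RHS = -13/14.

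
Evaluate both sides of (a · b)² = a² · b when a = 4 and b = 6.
LHS = (4 · 6)² = 576
RHS = 4² · 6 = 96

LHS ≠ RHS, so the equation does not hold here.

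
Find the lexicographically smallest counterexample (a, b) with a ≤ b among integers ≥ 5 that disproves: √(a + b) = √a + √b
(a, b) = (5, 5)

Substituting (5, 5) into the claim:
LHS = √(5 + 5) = √(10) ≈ 3.162
RHS = √5 + √5 = 2·√(5) ≈ 4.472

Since LHS ≠ RHS, this pair disproves the claim, and no lexicographically smaller pair (a ≤ b, integers ≥ 5) does.

For instance (6, 12) is also a counterexample (LHS = 3·√(2) ≈ 4.243, RHS = √(6) + 2·√(3) ≈ 5.914), but it's lexicographically larger.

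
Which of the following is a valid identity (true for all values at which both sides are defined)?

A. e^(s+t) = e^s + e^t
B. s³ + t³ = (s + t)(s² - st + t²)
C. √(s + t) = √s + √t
A: fails at (3, 7) — LHS = e^10 ≈ 22026.5, RHS = e^3 + e^7 ≈ 1117.
B: holds — e.g. at (1, 2), both sides equal 9.
C: fails at (1, 3) — LHS = 2, RHS = 1 + √(3) ≈ 2.732.

Answer: B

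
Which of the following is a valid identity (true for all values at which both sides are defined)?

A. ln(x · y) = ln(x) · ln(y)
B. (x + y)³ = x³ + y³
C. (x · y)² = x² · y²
C

A: fails at (5, 8) — LHS = ln(40) ≈ 3.689, RHS = ln(5)·ln(8) ≈ 3.347.
B: fails at (5, 5) — LHS = 1000, RHS = 250.
C: holds — e.g. at (2, 7), both sides equal 196.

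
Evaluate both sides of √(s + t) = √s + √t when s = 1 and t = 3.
LHS = √(1 + 3) = 2
RHS = √1 + √3 = 1 + √(3) ≈ 2.732

LHS ≠ RHS (they differ by about 0.7321), so the equation does not hold here.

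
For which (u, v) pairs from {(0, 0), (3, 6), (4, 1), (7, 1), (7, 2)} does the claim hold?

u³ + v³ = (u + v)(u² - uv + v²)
Testing each pair:
(0, 0): LHS = 0, RHS = 0 → holds
(3, 6): LHS = 243, RHS = 243 → holds
(4, 1): LHS = 65, RHS = 65 → holds
(7, 1): LHS = 344, RHS = 344 → holds
(7, 2): LHS = 351, RHS = 351 → holds

Every pair satisfies the claim.

Answer: All pairs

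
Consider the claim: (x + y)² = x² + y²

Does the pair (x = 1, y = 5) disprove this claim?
Yes

Substituting x = 1, y = 5:
LHS = (1 + 5)² = 36
RHS = 1² + 5² = 26

Since LHS ≠ RHS, this pair disproves the claim.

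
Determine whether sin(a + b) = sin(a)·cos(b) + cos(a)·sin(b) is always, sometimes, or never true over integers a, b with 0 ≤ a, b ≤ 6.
Always true

The identity holds for every pair in the range. For instance at (a, b) = (6, 1): both sides equal sin(7) ≈ 0.657.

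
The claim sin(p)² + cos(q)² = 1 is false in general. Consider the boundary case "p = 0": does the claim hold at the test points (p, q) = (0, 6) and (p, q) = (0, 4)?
At (0, 6): LHS = cos(6)² ≈ 0.9219 ≠ RHS = 1
At (0, 4): LHS = cos(4)² ≈ 0.4272 ≠ RHS = 1

Answer: No, fails at both test points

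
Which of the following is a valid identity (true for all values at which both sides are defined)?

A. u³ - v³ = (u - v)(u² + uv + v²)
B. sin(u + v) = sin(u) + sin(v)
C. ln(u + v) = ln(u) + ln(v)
A: holds — e.g. at (1, 1), both sides equal 0.
B: fails at (2, 7) — LHS = sin(9) ≈ 0.4121, RHS = sin(7) + sin(2) ≈ 1.566.
C: fails at (4, 6) — LHS = ln(10) ≈ 2.303, RHS = ln(4) + ln(6) ≈ 3.178.

Answer: A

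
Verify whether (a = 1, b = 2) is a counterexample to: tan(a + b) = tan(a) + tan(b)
Substituting a = 1, b = 2:
LHS = tan(1 + 2) = tan(3) ≈ -0.1425
RHS = tan(1) + tan(2) ≈ -0.6276

Since LHS ≠ RHS, this pair disproves the claim.

Answer: Yes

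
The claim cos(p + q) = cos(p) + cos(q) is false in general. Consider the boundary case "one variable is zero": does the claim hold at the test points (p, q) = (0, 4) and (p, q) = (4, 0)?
At (0, 4): LHS = cos(4) ≈ -0.6536 ≠ RHS = cos(4) + 1 ≈ 0.3464
At (4, 0): LHS = cos(4) ≈ -0.6536 ≠ RHS = cos(4) + 1 ≈ 0.3464

Answer: No, fails at both test points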